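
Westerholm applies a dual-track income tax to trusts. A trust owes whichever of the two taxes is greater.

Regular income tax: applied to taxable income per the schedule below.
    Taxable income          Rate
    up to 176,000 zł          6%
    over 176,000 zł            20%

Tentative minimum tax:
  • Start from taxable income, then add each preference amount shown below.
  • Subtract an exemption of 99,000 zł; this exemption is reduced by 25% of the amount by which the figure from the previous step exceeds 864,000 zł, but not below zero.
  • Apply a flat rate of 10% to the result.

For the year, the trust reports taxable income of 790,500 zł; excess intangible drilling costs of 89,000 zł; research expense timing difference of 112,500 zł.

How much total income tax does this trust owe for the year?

133,460 zł

Tentative minimum tax:
  Adjusted income: 790,500 zł + 89,000 zł + 112,500 zł = 992,000 zł
  Exemption: 99,000 zł − 25% × (992,000 zł − 864,000 zł) = 99,000 zł − 32,000 zł = 67,000 zł
  Base: 992,000 zł − 67,000 zł = 925,000 zł
  925,000 zł × 10% = 92,500 zł

Regular income tax:
  176,000 zł × 6% = 10,560 zł
  614,500 zł × 20% = 122,900 zł
  → 133,460 zł

133,460 zł > 92,500 zł, so the regular income tax governs.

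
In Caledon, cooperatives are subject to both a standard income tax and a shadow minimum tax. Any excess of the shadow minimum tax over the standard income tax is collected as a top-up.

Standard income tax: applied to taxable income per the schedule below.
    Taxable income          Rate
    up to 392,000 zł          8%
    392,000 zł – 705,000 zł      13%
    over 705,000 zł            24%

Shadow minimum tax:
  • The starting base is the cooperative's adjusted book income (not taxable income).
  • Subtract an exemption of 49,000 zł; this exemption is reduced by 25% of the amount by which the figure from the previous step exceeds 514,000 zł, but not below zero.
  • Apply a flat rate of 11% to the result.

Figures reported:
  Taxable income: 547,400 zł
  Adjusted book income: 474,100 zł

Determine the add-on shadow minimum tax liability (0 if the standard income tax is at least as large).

Shadow minimum tax:
  Base (adjusted book income): 474,100 zł
  Exemption: 474,100 zł ≤ 514,000 zł, so full 49,000 zł applies
  Base: 474,100 zł − 49,000 zł = 425,100 zł
  425,100 zł × 11% = 46,761 zł

Standard income tax:
  392,000 zł × 8% = 31,360 zł
  155,400 zł × 13% = 20,202 zł
  → 51,562 zł

46,761 zł ≤ 51,562 zł, so no add-on is due.

0 zł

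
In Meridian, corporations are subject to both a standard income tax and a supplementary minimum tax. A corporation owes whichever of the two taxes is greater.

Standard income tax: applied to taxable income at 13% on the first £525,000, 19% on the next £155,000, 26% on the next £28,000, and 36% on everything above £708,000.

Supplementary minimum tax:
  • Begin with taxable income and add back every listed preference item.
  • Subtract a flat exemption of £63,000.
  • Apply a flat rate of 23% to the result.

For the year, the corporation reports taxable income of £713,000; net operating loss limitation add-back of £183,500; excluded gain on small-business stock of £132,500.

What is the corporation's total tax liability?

Supplementary minimum tax:
  Adjusted income: £713,000 + £183,500 + £132,500 = £1,029,000
  Less exemption £63,000 → base £966,000
  £966,000 × 23% = £222,180

Standard income tax:
  £525,000 × 13% = £68,250
  £155,000 × 19% = £29,450
  £28,000 × 26% = £7,280
  £5,000 × 36% = £1,800
  → £106,780

£222,180 > £106,780, so the supplementary minimum tax is the binding amount.

£222,180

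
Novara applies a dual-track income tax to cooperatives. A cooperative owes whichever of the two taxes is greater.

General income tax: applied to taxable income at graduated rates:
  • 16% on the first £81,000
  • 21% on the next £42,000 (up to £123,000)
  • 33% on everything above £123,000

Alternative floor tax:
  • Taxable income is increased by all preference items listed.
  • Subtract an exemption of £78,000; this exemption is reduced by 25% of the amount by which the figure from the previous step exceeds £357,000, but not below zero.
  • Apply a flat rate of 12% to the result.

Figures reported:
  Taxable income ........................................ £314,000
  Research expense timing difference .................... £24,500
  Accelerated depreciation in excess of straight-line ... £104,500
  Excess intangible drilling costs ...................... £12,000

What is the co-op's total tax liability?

Alternative floor tax:
  Adjusted income: £314,000 + £24,500 + £104,500 + £12,000 = £455,000
  Exemption: £78,000 − 25% × (£455,000 − £357,000) = £78,000 − £24,500 = £53,500
  Base: £455,000 − £53,500 = £401,500
  £401,500 × 12% = £48,180

General income tax:
  £81,000 × 16% = £12,960
  £42,000 × 21% = £8,820
  £191,000 × 33% = £63,030
  → £84,810

£84,810 > £48,180, so the general income tax governs.

£84,810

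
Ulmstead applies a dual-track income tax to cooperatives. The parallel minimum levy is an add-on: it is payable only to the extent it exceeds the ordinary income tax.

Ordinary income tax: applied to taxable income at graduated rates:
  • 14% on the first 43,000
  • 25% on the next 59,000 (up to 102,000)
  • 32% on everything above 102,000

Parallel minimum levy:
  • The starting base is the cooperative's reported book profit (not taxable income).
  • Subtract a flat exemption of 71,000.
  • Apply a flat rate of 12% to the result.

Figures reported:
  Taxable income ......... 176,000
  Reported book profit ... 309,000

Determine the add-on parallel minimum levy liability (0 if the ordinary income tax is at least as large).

0

Ordinary income tax:
  43,000 × 14% = 6,020
  59,000 × 25% = 14,750
  74,000 × 32% = 23,680
  → 44,450

Parallel minimum levy:
  Base (reported book profit): 309,000
  Less exemption 71,000 → base 238,000
  238,000 × 12% = 28,560

28,560 ≤ 44,450, so no add-on is due.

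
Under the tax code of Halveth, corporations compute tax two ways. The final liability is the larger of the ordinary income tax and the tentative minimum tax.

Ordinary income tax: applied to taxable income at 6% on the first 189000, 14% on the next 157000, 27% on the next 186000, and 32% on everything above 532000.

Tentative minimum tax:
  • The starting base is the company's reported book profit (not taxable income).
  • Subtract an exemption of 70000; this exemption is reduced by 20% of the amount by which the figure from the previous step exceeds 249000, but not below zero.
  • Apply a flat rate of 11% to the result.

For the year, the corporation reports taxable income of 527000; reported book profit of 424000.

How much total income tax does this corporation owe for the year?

82190

Ordinary income tax:
  189000 × 6% = 11340
  157000 × 14% = 21980
  181000 × 27% = 48870
  → 82190

Tentative minimum tax:
  Base (reported book profit): 424000
  Exemption: 70000 − 20% × (424000 − 249000) = 70000 − 35000 = 35000
  Base: 424000 − 35000 = 389000
  389000 × 11% = 42790

82190 > 42790, so the ordinary income tax governs.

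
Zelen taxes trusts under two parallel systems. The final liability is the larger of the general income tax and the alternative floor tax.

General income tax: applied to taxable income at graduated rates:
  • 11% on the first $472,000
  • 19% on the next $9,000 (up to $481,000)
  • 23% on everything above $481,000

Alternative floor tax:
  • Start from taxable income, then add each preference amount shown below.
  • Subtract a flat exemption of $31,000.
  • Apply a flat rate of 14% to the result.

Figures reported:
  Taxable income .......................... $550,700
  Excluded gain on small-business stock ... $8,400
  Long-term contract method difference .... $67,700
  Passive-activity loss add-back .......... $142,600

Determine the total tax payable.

General income tax:
  $472,000 × 11% = $51,920
  $9,000 × 19% = $1,710
  $69,700 × 23% = $16,031
  → $69,661

Alternative floor tax:
  Adjusted income: $550,700 + $8,400 + $67,700 + $142,600 = $769,400
  Less exemption $31,000 → base $738,400
  $738,400 × 14% = $103,376

$103,376 > $69,661, so the alternative floor tax is the binding amount.

$103,376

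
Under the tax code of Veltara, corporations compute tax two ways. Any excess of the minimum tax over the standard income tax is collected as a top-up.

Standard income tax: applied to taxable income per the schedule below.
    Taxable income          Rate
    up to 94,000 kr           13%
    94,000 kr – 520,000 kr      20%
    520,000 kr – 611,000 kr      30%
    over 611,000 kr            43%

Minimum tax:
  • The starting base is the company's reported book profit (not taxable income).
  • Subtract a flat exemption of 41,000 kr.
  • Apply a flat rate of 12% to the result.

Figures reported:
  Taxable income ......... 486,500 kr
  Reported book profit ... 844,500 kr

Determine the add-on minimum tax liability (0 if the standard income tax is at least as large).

Standard income tax:
  94,000 kr × 13% = 12,220 kr
  392,500 kr × 20% = 78,500 kr
  → 90,720 kr

Minimum tax:
  Base (reported book profit): 844,500 kr
  Less exemption 41,000 kr → base 803,500 kr
  803,500 kr × 12% = 96,420 kr

Excess of minimum tax over standard income tax: 96,420 kr − 90,720 kr = 5,700 kr.

5,700 kr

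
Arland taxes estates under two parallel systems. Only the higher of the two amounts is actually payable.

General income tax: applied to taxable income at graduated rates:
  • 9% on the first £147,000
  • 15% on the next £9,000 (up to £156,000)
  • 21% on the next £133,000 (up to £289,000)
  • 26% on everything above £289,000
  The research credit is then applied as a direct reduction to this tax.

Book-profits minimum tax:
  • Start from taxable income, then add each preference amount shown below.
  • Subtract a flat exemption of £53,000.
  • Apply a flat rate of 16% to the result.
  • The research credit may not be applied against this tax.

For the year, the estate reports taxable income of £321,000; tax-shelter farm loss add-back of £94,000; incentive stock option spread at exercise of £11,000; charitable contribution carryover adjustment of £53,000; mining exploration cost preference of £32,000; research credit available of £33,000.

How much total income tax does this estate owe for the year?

Book-profits minimum tax:
  Adjusted income: £321,000 + £94,000 + £11,000 + £53,000 + £32,000 = £511,000
  Less exemption £53,000 → base £458,000
  £458,000 × 16% = £73,280

General income tax:
  £147,000 × 9% = £13,230
  £9,000 × 15% = £1,350
  £133,000 × 21% = £27,930
  £32,000 × 26% = £8,320
  → £50,830
  Less research credit £33,000 → £17,830

£73,280 > £17,830, so the book-profits minimum tax is the binding amount.

£73,280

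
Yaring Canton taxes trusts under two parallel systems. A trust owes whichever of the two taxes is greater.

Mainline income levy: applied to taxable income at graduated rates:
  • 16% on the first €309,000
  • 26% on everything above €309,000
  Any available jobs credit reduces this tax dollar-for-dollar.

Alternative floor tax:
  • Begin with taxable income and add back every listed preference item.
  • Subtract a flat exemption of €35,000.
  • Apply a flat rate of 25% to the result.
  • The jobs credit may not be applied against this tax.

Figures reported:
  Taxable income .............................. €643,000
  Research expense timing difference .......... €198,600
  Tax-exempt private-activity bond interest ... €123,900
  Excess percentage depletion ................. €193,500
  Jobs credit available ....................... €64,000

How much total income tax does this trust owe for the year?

Mainline income levy:
  €309,000 × 16% = €49,440
  €334,000 × 26% = €86,840
  → €136,280
  Less jobs credit €64,000 → €72,280

Alternative floor tax:
  Adjusted income: €643,000 + €198,600 + €123,900 + €193,500 = €1,159,000
  Less exemption €35,000 → base €1,124,000
  €1,124,000 × 25% = €281,000

€281,000 > €72,280, so the alternative floor tax is the binding amount.

€281,000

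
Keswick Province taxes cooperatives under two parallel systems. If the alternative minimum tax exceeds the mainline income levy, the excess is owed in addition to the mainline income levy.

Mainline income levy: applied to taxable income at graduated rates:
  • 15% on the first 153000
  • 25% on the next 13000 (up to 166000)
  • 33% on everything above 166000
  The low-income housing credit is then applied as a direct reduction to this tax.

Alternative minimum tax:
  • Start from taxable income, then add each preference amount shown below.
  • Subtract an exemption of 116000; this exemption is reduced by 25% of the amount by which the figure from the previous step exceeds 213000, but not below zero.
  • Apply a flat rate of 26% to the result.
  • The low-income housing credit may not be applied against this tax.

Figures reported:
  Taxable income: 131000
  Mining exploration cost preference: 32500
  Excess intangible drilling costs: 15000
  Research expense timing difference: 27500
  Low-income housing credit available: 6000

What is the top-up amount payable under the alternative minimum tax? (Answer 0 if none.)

Mainline income levy:
  131000 × 15% = 19650
  Less low-income housing credit 6000 → 13650

Alternative minimum tax:
  Adjusted income: 131000 + 32500 + 15000 + 27500 = 206000
  Exemption: 206000 ≤ 213000, so full 116000 applies
  Base: 206000 − 116000 = 90000
  90000 × 26% = 23400

Excess of alternative minimum tax over mainline income levy: 23400 − 13650 = 9750.

9750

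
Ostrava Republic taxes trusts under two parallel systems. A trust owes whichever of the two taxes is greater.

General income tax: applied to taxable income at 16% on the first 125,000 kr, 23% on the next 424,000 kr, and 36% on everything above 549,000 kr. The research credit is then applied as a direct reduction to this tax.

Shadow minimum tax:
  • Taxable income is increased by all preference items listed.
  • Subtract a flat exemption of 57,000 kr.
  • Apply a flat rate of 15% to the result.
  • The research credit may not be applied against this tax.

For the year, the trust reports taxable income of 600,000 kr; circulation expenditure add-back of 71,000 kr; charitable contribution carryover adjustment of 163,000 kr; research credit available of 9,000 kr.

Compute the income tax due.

General income tax:
  125,000 kr × 16% = 20,000 kr
  424,000 kr × 23% = 97,520 kr
  51,000 kr × 36% = 18,360 kr
  → 135,880 kr
  Less research credit 9,000 kr → 126,880 kr

Shadow minimum tax:
  Adjusted income: 600,000 kr + 71,000 kr + 163,000 kr = 834,000 kr
  Less exemption 57,000 kr → base 777,000 kr
  777,000 kr × 15% = 116,550 kr

126,880 kr > 116,550 kr, so the general income tax governs.

126,880 kr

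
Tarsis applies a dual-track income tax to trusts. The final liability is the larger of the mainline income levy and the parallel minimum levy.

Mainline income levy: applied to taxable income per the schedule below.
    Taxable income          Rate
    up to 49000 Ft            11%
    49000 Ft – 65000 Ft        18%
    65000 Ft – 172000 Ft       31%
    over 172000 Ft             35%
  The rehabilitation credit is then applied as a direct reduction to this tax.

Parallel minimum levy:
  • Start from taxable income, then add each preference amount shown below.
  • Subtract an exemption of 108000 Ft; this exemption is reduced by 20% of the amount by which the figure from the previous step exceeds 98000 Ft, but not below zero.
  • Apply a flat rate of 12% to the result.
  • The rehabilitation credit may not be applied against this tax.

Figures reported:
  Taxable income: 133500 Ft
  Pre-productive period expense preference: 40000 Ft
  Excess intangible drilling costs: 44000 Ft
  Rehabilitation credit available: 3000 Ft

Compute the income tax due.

26505 Ft

Parallel minimum levy:
  Adjusted income: 133500 Ft + 40000 Ft + 44000 Ft = 217500 Ft
  Exemption: 108000 Ft − 20% × (217500 Ft − 98000 Ft) = 108000 Ft − 23900 Ft = 84100 Ft
  Base: 217500 Ft − 84100 Ft = 133400 Ft
  133400 Ft × 12% = 16008 Ft

Mainline income levy:
  49000 Ft × 11% = 5390 Ft
  16000 Ft × 18% = 2880 Ft
  68500 Ft × 31% = 21235 Ft
  → 29505 Ft
  Less rehabilitation credit 3000 Ft → 26505 Ft

26505 Ft > 16008 Ft, so the mainline income levy governs.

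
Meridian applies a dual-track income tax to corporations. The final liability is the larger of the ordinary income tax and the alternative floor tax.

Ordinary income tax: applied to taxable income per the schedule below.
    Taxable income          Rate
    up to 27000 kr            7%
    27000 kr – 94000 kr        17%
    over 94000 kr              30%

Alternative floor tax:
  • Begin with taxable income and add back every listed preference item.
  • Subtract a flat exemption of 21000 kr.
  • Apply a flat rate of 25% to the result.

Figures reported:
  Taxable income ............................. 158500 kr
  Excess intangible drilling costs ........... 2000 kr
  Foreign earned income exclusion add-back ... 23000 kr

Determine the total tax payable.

40625 kr

Ordinary income tax:
  27000 kr × 7% = 1890 kr
  67000 kr × 17% = 11390 kr
  64500 kr × 30% = 19350 kr
  → 32630 kr

Alternative floor tax:
  Adjusted income: 158500 kr + 2000 kr + 23000 kr = 183500 kr
  Less exemption 21000 kr → base 162500 kr
  162500 kr × 25% = 40625 kr

40625 kr > 32630 kr, so the alternative floor tax is the binding amount.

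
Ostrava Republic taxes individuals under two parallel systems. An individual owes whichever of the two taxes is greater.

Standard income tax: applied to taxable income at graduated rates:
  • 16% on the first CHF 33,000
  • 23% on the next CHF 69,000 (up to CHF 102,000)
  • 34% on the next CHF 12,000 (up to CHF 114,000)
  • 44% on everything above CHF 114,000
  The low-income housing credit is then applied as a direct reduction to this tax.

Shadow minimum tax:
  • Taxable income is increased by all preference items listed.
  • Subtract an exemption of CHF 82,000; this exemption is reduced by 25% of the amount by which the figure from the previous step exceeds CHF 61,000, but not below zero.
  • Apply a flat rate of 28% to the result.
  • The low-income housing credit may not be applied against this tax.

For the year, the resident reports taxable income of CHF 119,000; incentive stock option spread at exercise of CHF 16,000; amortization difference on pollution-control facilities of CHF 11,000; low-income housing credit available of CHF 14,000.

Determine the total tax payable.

Shadow minimum tax:
  Adjusted income: CHF 119,000 + CHF 16,000 + CHF 11,000 = CHF 146,000
  Exemption: CHF 82,000 − 25% × (CHF 146,000 − CHF 61,000) = CHF 82,000 − CHF 21,250 = CHF 60,750
  Base: CHF 146,000 − CHF 60,750 = CHF 85,250
  CHF 85,250 × 28% = CHF 23,870

Standard income tax:
  CHF 33,000 × 16% = CHF 5,280
  CHF 69,000 × 23% = CHF 15,870
  CHF 12,000 × 34% = CHF 4,080
  CHF 5,000 × 44% = CHF 2,200
  → CHF 27,430
  Less low-income housing credit CHF 14,000 → CHF 13,430

CHF 23,870 > CHF 13,430, so the shadow minimum tax is the binding amount.

CHF 23,870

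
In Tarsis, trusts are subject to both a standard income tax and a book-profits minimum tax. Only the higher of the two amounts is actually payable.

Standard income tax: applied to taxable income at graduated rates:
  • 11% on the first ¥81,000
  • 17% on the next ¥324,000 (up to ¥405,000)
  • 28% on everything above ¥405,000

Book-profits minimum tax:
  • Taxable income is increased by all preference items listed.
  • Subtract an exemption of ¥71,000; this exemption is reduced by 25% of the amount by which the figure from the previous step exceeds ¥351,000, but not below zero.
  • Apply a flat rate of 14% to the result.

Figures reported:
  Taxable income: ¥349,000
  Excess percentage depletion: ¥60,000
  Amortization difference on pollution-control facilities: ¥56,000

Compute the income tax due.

¥59,150

Standard income tax:
  ¥81,000 × 11% = ¥8,910
  ¥268,000 × 17% = ¥45,560
  → ¥54,470

Book-profits minimum tax:
  Adjusted income: ¥349,000 + ¥60,000 + ¥56,000 = ¥465,000
  Exemption: ¥71,000 − 25% × (¥465,000 − ¥351,000) = ¥71,000 − ¥28,500 = ¥42,500
  Base: ¥465,000 − ¥42,500 = ¥422,500
  ¥422,500 × 14% = ¥59,150

¥59,150 > ¥54,470, so the book-profits minimum tax is the binding amount.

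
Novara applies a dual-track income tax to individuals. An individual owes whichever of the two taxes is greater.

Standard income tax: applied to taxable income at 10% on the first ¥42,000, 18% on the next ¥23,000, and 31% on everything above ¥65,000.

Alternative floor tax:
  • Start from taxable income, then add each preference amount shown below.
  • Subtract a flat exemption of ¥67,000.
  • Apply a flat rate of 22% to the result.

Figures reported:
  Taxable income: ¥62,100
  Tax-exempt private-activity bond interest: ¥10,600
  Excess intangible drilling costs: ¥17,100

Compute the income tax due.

¥7,818

Standard income tax:
  ¥42,000 × 10% = ¥4,200
  ¥20,100 × 18% = ¥3,618
  → ¥7,818

Alternative floor tax:
  Adjusted income: ¥62,100 + ¥10,600 + ¥17,100 = ¥89,800
  Less exemption ¥67,000 → base ¥22,800
  ¥22,800 × 22% = ¥5,016

¥7,818 > ¥5,016, so the standard income tax governs.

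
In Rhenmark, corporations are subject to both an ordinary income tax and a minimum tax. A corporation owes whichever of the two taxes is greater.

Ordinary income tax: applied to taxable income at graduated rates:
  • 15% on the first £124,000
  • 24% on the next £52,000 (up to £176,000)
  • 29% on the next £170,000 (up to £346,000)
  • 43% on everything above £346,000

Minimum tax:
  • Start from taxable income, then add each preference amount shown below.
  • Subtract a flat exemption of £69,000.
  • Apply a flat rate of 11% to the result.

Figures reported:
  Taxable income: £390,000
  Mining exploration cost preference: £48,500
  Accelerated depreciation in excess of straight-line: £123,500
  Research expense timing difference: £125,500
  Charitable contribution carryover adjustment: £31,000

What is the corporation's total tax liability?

£99,300

Ordinary income tax:
  £124,000 × 15% = £18,600
  £52,000 × 24% = £12,480
  £170,000 × 29% = £49,300
  £44,000 × 43% = £18,920
  → £99,300

Minimum tax:
  Adjusted income: £390,000 + £48,500 + £123,500 + £125,500 + £31,000 = £718,500
  Less exemption £69,000 → base £649,500
  £649,500 × 11% = £71,445

£99,300 > £71,445, so the ordinary income tax governs.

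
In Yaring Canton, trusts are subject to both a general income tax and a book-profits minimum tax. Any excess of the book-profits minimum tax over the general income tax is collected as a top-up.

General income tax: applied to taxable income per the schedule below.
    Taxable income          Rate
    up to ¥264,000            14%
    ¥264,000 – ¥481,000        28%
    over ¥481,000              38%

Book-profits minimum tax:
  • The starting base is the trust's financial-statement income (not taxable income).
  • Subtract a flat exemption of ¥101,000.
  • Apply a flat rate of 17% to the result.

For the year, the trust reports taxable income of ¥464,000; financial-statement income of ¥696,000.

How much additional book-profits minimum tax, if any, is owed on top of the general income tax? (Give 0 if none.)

Book-profits minimum tax:
  Base (financial-statement income): ¥696,000
  Less exemption ¥101,000 → base ¥595,000
  ¥595,000 × 17% = ¥101,150

General income tax:
  ¥264,000 × 14% = ¥36,960
  ¥200,000 × 28% = ¥56,000
  → ¥92,960

Excess of book-profits minimum tax over general income tax: ¥101,150 − ¥92,960 = ¥8,190.

¥8,190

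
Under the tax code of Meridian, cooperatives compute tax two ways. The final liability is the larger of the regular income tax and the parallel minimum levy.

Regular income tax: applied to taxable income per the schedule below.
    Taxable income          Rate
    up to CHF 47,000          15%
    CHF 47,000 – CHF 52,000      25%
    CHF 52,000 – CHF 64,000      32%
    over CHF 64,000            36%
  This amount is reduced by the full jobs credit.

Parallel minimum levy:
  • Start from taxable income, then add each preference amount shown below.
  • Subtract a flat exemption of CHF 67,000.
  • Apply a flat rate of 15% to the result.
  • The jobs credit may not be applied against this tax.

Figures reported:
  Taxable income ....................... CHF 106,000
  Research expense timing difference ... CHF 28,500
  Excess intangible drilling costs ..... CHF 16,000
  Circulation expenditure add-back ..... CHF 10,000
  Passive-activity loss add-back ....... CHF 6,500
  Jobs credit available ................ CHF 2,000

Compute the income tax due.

Parallel minimum levy:
  Adjusted income: CHF 106,000 + CHF 28,500 + CHF 16,000 + CHF 10,000 + CHF 6,500 = CHF 167,000
  Less exemption CHF 67,000 → base CHF 100,000
  CHF 100,000 × 15% = CHF 15,000

Regular income tax:
  CHF 47,000 × 15% = CHF 7,050
  CHF 5,000 × 25% = CHF 1,250
  CHF 12,000 × 32% = CHF 3,840
  CHF 42,000 × 36% = CHF 15,120
  → CHF 27,260
  Less jobs credit CHF 2,000 → CHF 25,260

CHF 25,260 > CHF 15,000, so the regular income tax governs.

CHF 25,260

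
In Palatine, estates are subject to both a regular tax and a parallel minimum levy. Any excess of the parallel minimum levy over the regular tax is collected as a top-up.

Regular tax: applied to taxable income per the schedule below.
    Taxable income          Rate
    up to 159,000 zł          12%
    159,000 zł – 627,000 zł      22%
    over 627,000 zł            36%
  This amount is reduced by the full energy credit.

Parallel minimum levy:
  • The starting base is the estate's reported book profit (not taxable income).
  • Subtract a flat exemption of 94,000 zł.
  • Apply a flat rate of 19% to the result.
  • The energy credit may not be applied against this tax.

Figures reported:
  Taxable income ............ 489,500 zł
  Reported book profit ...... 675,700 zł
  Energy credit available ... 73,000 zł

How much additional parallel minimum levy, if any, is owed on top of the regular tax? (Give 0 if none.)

Parallel minimum levy:
  Base (reported book profit): 675,700 zł
  Less exemption 94,000 zł → base 581,700 zł
  581,700 zł × 19% = 110,523 zł

Regular tax:
  159,000 zł × 12% = 19,080 zł
  330,500 zł × 22% = 72,710 zł
  → 91,790 zł
  Less energy credit 73,000 zł → 18,790 zł

Excess of parallel minimum levy over regular tax: 110,523 zł − 18,790 zł = 91,733 zł.

91,733 zł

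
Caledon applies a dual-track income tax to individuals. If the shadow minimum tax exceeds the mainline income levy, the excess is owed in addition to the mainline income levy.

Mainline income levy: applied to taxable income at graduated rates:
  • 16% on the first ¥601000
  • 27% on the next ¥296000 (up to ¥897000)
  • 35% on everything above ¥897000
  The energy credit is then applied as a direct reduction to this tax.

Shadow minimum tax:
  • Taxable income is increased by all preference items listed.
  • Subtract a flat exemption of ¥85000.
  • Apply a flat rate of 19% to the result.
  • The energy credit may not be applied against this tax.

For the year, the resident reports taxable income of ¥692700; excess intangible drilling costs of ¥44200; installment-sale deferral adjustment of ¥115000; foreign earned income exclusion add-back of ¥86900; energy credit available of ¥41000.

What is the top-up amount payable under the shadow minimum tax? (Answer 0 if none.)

Mainline income levy:
  ¥601000 × 16% = ¥96160
  ¥91700 × 27% = ¥24759
  → ¥120919
  Less energy credit ¥41000 → ¥79919

Shadow minimum tax:
  Adjusted income: ¥692700 + ¥44200 + ¥115000 + ¥86900 = ¥938800
  Less exemption ¥85000 → base ¥853800
  ¥853800 × 19% = ¥162222

Excess of shadow minimum tax over mainline income levy: ¥162222 − ¥79919 = ¥82303.

¥82303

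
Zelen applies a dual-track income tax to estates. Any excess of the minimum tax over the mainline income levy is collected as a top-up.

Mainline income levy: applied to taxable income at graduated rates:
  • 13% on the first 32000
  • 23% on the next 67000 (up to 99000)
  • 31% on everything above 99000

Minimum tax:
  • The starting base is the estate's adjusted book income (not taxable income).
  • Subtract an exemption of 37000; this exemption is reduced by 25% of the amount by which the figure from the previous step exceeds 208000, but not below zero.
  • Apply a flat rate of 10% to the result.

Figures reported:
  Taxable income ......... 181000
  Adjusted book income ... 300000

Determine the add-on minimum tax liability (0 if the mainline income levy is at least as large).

Minimum tax:
  Base (adjusted book income): 300000
  Exemption: 37000 − 25% × (300000 − 208000) = 37000 − 23000 = 14000
  Base: 300000 − 14000 = 286000
  286000 × 10% = 28600

Mainline income levy:
  32000 × 13% = 4160
  67000 × 23% = 15410
  82000 × 31% = 25420
  → 44990

28600 ≤ 44990, so no add-on is due.

0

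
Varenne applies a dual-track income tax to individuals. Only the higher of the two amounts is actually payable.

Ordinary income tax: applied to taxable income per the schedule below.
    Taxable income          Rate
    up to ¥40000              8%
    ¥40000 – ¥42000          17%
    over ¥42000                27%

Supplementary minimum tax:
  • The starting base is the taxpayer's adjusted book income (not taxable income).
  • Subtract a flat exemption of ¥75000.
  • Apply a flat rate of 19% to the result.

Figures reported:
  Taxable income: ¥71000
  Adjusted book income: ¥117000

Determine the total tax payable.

¥11370

Supplementary minimum tax:
  Base (adjusted book income): ¥117000
  Less exemption ¥75000 → base ¥42000
  ¥42000 × 19% = ¥7980

Ordinary income tax:
  ¥40000 × 8% = ¥3200
  ¥2000 × 17% = ¥340
  ¥29000 × 27% = ¥7830
  → ¥11370

¥11370 > ¥7980, so the ordinary income tax governs.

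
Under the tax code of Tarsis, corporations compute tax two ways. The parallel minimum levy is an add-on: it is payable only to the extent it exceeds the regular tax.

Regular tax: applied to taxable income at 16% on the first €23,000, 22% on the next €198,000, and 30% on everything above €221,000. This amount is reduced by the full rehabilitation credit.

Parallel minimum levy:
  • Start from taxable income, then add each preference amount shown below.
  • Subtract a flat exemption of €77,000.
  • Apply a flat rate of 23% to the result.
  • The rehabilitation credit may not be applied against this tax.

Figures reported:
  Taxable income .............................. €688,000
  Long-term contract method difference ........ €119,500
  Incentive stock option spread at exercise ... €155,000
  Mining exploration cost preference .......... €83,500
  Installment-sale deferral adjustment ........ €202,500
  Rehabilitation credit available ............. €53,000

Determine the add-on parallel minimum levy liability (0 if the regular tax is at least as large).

€135,105

Regular tax:
  €23,000 × 16% = €3,680
  €198,000 × 22% = €43,560
  €467,000 × 30% = €140,100
  → €187,340
  Less rehabilitation credit €53,000 → €134,340

Parallel minimum levy:
  Adjusted income: €688,000 + €119,500 + €155,000 + €83,500 + €202,500 = €1,248,500
  Less exemption €77,000 → base €1,171,500
  €1,171,500 × 23% = €269,445

Excess of parallel minimum levy over regular tax: €269,445 − €134,340 = €135,105.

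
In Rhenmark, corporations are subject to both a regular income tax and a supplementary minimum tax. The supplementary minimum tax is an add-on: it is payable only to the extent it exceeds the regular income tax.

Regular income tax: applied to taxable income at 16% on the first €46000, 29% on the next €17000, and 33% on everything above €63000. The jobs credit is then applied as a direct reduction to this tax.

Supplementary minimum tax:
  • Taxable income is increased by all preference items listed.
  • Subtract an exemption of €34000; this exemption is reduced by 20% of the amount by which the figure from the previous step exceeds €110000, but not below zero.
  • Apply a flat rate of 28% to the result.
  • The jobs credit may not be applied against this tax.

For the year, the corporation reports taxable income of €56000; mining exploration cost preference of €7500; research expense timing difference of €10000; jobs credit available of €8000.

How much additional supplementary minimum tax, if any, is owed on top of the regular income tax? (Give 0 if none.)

€8800

Regular income tax:
  €46000 × 16% = €7360
  €10000 × 29% = €2900
  → €10260
  Less jobs credit €8000 → €2260

Supplementary minimum tax:
  Adjusted income: €56000 + €7500 + €10000 = €73500
  Exemption: €73500 ≤ €110000, so full €34000 applies
  Base: €73500 − €34000 = €39500
  €39500 × 28% = €11060

Excess of supplementary minimum tax over regular income tax: €11060 − €2260 = €8800.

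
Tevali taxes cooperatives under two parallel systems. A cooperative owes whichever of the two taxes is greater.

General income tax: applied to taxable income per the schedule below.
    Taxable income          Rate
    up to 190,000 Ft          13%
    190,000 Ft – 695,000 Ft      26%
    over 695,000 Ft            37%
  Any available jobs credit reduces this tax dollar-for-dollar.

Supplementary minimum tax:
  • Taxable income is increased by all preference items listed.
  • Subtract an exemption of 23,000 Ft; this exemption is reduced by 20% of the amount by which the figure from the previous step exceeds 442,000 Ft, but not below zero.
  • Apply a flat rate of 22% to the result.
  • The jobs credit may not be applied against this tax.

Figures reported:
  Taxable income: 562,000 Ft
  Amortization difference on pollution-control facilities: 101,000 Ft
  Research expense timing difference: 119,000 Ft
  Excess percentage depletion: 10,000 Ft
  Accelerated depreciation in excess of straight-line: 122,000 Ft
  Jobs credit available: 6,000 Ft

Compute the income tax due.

General income tax:
  190,000 Ft × 13% = 24,700 Ft
  372,000 Ft × 26% = 96,720 Ft
  → 121,420 Ft
  Less jobs credit 6,000 Ft → 115,420 Ft

Supplementary minimum tax:
  Adjusted income: 562,000 Ft + 101,000 Ft + 119,000 Ft + 10,000 Ft + 122,000 Ft = 914,000 Ft
  Exemption: 20% × (914,000 Ft − 442,000 Ft) = 94,400 Ft ≥ 23,000 Ft, so the exemption is fully phased out
  Base: 914,000 Ft − 0 Ft = 914,000 Ft
  914,000 Ft × 22% = 201,080 Ft

201,080 Ft > 115,420 Ft, so the supplementary minimum tax is the binding amount.

201,080 Ft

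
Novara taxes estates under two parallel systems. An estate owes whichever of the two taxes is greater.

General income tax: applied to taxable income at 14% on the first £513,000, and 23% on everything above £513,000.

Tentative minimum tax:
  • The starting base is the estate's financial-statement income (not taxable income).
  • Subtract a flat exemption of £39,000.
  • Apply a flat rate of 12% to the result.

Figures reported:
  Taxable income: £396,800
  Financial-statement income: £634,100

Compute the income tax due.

£71,412

General income tax:
  £396,800 × 14% = £55,552

Tentative minimum tax:
  Base (financial-statement income): £634,100
  Less exemption £39,000 → base £595,100
  £595,100 × 12% = £71,412

£71,412 > £55,552, so the tentative minimum tax is the binding amount.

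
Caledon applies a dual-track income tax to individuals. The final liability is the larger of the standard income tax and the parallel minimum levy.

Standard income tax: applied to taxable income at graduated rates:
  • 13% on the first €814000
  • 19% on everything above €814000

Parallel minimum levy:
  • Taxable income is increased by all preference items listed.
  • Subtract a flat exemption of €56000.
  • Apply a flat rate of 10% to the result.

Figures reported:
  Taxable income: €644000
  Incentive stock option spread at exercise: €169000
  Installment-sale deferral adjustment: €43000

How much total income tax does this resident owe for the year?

€83720

Standard income tax:
  €644000 × 13% = €83720

Parallel minimum levy:
  Adjusted income: €644000 + €169000 + €43000 = €856000
  Less exemption €56000 → base €800000
  €800000 × 10% = €80000

€83720 > €80000, so the standard income tax governs.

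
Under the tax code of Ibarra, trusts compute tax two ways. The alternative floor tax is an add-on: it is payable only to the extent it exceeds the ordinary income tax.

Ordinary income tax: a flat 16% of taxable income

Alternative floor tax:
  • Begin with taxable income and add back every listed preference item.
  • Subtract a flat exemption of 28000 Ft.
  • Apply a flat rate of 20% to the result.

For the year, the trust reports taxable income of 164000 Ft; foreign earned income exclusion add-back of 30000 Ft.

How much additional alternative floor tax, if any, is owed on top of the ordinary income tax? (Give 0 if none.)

Ordinary income tax:
  164000 Ft × 16% = 26240 Ft

Alternative floor tax:
  Adjusted income: 164000 Ft + 30000 Ft = 194000 Ft
  Less exemption 28000 Ft → base 166000 Ft
  166000 Ft × 20% = 33200 Ft

Excess of alternative floor tax over ordinary income tax: 33200 Ft − 26240 Ft = 6960 Ft.

6960 Ft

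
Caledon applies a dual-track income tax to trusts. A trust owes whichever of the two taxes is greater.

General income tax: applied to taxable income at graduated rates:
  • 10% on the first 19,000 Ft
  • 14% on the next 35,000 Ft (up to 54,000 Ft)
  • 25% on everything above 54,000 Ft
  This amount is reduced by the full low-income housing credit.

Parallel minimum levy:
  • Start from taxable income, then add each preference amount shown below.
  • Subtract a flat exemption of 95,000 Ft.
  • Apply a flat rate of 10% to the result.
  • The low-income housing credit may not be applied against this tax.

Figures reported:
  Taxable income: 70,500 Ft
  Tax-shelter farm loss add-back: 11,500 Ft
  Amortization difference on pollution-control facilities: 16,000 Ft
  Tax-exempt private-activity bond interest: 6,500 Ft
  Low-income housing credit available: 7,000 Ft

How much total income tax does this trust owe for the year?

3,925 Ft

General income tax:
  19,000 Ft × 10% = 1,900 Ft
  35,000 Ft × 14% = 4,900 Ft
  16,500 Ft × 25% = 4,125 Ft
  → 10,925 Ft
  Less low-income housing credit 7,000 Ft → 3,925 Ft

Parallel minimum levy:
  Adjusted income: 70,500 Ft + 11,500 Ft + 16,000 Ft + 6,500 Ft = 104,500 Ft
  Less exemption 95,000 Ft → base 9,500 Ft
  9,500 Ft × 10% = 950 Ft

3,925 Ft > 950 Ft, so the general income tax governs.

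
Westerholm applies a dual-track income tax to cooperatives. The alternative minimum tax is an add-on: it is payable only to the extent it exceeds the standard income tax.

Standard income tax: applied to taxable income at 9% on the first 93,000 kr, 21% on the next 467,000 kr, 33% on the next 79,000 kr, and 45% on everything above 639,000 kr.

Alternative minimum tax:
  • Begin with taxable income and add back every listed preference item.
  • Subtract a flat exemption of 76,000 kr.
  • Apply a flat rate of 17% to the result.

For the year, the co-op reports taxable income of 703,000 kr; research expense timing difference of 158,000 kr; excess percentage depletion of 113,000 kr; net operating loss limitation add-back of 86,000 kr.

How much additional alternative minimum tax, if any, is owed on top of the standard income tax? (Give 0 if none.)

5,970 kr

Standard income tax:
  93,000 kr × 9% = 8,370 kr
  467,000 kr × 21% = 98,070 kr
  79,000 kr × 33% = 26,070 kr
  64,000 kr × 45% = 28,800 kr
  → 161,310 kr

Alternative minimum tax:
  Adjusted income: 703,000 kr + 158,000 kr + 113,000 kr + 86,000 kr = 1,060,000 kr
  Less exemption 76,000 kr → base 984,000 kr
  984,000 kr × 17% = 167,280 kr

Excess of alternative minimum tax over standard income tax: 167,280 kr − 161,310 kr = 5,970 kr.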